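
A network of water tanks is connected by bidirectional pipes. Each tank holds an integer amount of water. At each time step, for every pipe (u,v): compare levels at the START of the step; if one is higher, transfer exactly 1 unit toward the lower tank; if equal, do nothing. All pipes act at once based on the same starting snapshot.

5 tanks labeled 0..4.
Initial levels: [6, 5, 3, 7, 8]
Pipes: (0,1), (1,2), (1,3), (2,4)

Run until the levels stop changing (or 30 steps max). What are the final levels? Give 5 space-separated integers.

Step 1: flows [0->1,1->2,3->1,4->2] -> levels [5 6 5 6 7]
Step 2: flows [1->0,1->2,1=3,4->2] -> levels [6 4 7 6 6]
Step 3: flows [0->1,2->1,3->1,2->4] -> levels [5 7 5 5 7]
Step 4: flows [1->0,1->2,1->3,4->2] -> levels [6 4 7 6 6]
  -> period-2 cycle: step 4 state = step 2 state; never stabilizes
  -> state at step 30: (30-2) mod 2 = 0, same as step 2 -> [6 4 7 6 6]

Answer: 6 4 7 6 6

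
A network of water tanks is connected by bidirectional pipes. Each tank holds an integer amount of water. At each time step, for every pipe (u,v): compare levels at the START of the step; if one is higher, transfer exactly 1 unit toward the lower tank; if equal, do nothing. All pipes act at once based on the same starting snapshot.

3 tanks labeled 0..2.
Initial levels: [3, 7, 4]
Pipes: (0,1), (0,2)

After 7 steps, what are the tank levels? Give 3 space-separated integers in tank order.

Answer: 4 5 5

Derivation:
Step 1: flows [1->0,2->0] -> levels [5 6 3]
Step 2: flows [1->0,0->2] -> levels [5 5 4]
Step 3: flows [0=1,0->2] -> levels [4 5 5]
Step 4: flows [1->0,2->0] -> levels [6 4 4]
Step 5: flows [0->1,0->2] -> levels [4 5 5]
  -> period-2 cycle: step 5 state = step 3 state
  -> state at step 7: (7-3) mod 2 = 0, same as step 3 -> [4 5 5]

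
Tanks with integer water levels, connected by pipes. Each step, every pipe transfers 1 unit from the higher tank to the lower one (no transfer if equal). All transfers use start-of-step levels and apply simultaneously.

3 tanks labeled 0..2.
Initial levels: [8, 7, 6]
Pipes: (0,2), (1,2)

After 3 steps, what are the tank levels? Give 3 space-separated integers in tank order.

Answer: 7 6 8

Derivation:
Step 1: flows [0->2,1->2] -> levels [7 6 8]
Step 2: flows [2->0,2->1] -> levels [8 7 6]
  -> period-2 cycle: step 2 state = step 0 state
  -> state at step 3: (3-0) mod 2 = 1, same as step 1 -> [7 6 8]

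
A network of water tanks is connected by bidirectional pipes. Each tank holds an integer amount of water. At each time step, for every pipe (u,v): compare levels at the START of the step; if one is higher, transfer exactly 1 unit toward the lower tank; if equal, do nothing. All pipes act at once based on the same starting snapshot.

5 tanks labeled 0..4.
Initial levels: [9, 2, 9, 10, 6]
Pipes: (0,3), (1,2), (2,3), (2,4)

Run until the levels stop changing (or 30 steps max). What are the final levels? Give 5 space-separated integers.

Answer: 7 8 5 8 8

Derivation:
Step 1: flows [3->0,2->1,3->2,2->4] -> levels [10 3 8 8 7]
Step 2: flows [0->3,2->1,2=3,2->4] -> levels [9 4 6 9 8]
Step 3: flows [0=3,2->1,3->2,4->2] -> levels [9 5 7 8 7]
Step 4: flows [0->3,2->1,3->2,2=4] -> levels [8 6 7 8 7]
Step 5: flows [0=3,2->1,3->2,2=4] -> levels [8 7 7 7 7]
Step 6: flows [0->3,1=2,2=3,2=4] -> levels [7 7 7 8 7]
Step 7: flows [3->0,1=2,3->2,2=4] -> levels [8 7 8 6 7]
Step 8: flows [0->3,2->1,2->3,2->4] -> levels [7 8 5 8 8]
Step 9: flows [3->0,1->2,3->2,4->2] -> levels [8 7 8 6 7]
  -> period-2 cycle: step 9 state = step 7 state; never stabilizes
  -> state at step 30: (30-7) mod 2 = 1, same as step 8 -> [7 8 5 8 8]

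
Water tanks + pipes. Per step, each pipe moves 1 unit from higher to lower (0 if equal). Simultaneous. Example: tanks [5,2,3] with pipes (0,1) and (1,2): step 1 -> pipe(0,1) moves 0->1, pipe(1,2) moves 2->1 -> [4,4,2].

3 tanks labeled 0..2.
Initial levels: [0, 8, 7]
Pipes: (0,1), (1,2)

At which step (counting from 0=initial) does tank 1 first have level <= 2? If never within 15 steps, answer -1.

Answer: -1

Derivation:
Step 1: flows [1->0,1->2] -> levels [1 6 8]
Step 2: flows [1->0,2->1] -> levels [2 6 7]
Step 3: flows [1->0,2->1] -> levels [3 6 6]
Step 4: flows [1->0,1=2] -> levels [4 5 6]
Step 5: flows [1->0,2->1] -> levels [5 5 5]
Step 6: flows [0=1,1=2] -> levels [5 5 5]
  -> stable; tank 1 stays at 5 > 2
Tank 1 never reaches <=2 within 15 steps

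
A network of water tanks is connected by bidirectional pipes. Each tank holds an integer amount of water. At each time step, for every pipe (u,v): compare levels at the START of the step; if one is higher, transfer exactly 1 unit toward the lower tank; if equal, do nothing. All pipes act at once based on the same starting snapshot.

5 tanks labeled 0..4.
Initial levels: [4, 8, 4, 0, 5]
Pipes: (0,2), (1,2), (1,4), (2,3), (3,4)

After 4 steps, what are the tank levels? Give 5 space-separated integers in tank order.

Answer: 4 3 6 3 5

Derivation:
Step 1: flows [0=2,1->2,1->4,2->3,4->3] -> levels [4 6 4 2 5]
Step 2: flows [0=2,1->2,1->4,2->3,4->3] -> levels [4 4 4 4 5]
Step 3: flows [0=2,1=2,4->1,2=3,4->3] -> levels [4 5 4 5 3]
Step 4: flows [0=2,1->2,1->4,3->2,3->4] -> levels [4 3 6 3 5]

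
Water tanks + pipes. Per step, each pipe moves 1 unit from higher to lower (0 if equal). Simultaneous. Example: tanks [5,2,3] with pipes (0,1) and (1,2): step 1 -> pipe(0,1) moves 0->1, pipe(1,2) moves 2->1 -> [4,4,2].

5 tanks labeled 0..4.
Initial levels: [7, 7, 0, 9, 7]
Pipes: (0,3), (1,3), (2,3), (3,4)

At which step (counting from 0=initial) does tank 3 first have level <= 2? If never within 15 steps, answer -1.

Answer: -1

Derivation:
Step 1: flows [3->0,3->1,3->2,3->4] -> levels [8 8 1 5 8]
Step 2: flows [0->3,1->3,3->2,4->3] -> levels [7 7 2 7 7]
Step 3: flows [0=3,1=3,3->2,3=4] -> levels [7 7 3 6 7]
Step 4: flows [0->3,1->3,3->2,4->3] -> levels [6 6 4 8 6]
Step 5: flows [3->0,3->1,3->2,3->4] -> levels [7 7 5 4 7]
Step 6: flows [0->3,1->3,2->3,4->3] -> levels [6 6 4 8 6]
  -> period-2 cycle (repeats step 4); tank 3 never drops to <=2
Tank 3 never reaches <=2 within 15 steps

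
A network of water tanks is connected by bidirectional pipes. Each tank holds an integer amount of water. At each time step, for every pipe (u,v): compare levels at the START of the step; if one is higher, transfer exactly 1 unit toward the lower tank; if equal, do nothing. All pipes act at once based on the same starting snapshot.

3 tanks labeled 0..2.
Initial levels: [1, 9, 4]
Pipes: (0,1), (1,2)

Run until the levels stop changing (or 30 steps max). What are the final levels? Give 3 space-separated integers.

Answer: 5 4 5

Derivation:
Step 1: flows [1->0,1->2] -> levels [2 7 5]
Step 2: flows [1->0,1->2] -> levels [3 5 6]
Step 3: flows [1->0,2->1] -> levels [4 5 5]
Step 4: flows [1->0,1=2] -> levels [5 4 5]
Step 5: flows [0->1,2->1] -> levels [4 6 4]
Step 6: flows [1->0,1->2] -> levels [5 4 5]
  -> period-2 cycle: step 6 state = step 4 state; never stabilizes
  -> state at step 30: (30-4) mod 2 = 0, same as step 4 -> [5 4 5]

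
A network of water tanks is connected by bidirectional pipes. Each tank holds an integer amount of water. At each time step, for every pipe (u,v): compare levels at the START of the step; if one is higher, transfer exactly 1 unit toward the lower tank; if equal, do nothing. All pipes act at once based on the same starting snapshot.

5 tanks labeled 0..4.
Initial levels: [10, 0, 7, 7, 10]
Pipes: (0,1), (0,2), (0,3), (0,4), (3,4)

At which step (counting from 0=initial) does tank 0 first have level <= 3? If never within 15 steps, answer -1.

Answer: -1

Derivation:
Step 1: flows [0->1,0->2,0->3,0=4,4->3] -> levels [7 1 8 9 9]
Step 2: flows [0->1,2->0,3->0,4->0,3=4] -> levels [9 2 7 8 8]
Step 3: flows [0->1,0->2,0->3,0->4,3=4] -> levels [5 3 8 9 9]
Step 4: flows [0->1,2->0,3->0,4->0,3=4] -> levels [7 4 7 8 8]
Step 5: flows [0->1,0=2,3->0,4->0,3=4] -> levels [8 5 7 7 7]
Step 6: flows [0->1,0->2,0->3,0->4,3=4] -> levels [4 6 8 8 8]
Step 7: flows [1->0,2->0,3->0,4->0,3=4] -> levels [8 5 7 7 7]
  -> period-2 cycle (repeats step 5); tank 0 never drops to <=3
Tank 0 never reaches <=3 within 15 steps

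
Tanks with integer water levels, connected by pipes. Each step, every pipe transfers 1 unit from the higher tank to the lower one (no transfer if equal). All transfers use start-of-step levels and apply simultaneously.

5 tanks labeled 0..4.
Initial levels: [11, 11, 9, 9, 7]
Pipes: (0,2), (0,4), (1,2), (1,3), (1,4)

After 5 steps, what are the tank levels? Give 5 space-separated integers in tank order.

Step 1: flows [0->2,0->4,1->2,1->3,1->4] -> levels [9 8 11 10 9]
Step 2: flows [2->0,0=4,2->1,3->1,4->1] -> levels [10 11 9 9 8]
Step 3: flows [0->2,0->4,1->2,1->3,1->4] -> levels [8 8 11 10 10]
Step 4: flows [2->0,4->0,2->1,3->1,4->1] -> levels [10 11 9 9 8]
  -> period-2 cycle: step 4 state = step 2 state
  -> state at step 5: (5-2) mod 2 = 1, same as step 3 -> [8 8 11 10 10]

Answer: 8 8 11 10 10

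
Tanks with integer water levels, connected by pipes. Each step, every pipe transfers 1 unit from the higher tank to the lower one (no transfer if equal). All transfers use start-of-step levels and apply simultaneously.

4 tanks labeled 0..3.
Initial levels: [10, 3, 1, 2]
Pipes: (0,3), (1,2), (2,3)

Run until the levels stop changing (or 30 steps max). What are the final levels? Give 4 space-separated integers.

Step 1: flows [0->3,1->2,3->2] -> levels [9 2 3 2]
Step 2: flows [0->3,2->1,2->3] -> levels [8 3 1 4]
Step 3: flows [0->3,1->2,3->2] -> levels [7 2 3 4]
Step 4: flows [0->3,2->1,3->2] -> levels [6 3 3 4]
Step 5: flows [0->3,1=2,3->2] -> levels [5 3 4 4]
Step 6: flows [0->3,2->1,2=3] -> levels [4 4 3 5]
Step 7: flows [3->0,1->2,3->2] -> levels [5 3 5 3]
Step 8: flows [0->3,2->1,2->3] -> levels [4 4 3 5]
  -> period-2 cycle: step 8 state = step 6 state; never stabilizes
  -> state at step 30: (30-6) mod 2 = 0, same as step 6 -> [4 4 3 5]

Answer: 4 4 3 5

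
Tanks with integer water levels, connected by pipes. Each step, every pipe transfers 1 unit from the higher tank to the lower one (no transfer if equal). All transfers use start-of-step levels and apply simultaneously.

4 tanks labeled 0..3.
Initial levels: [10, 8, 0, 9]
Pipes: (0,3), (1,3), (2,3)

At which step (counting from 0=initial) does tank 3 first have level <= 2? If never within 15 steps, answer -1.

Step 1: flows [0->3,3->1,3->2] -> levels [9 9 1 8]
Step 2: flows [0->3,1->3,3->2] -> levels [8 8 2 9]
Step 3: flows [3->0,3->1,3->2] -> levels [9 9 3 6]
Step 4: flows [0->3,1->3,3->2] -> levels [8 8 4 7]
Step 5: flows [0->3,1->3,3->2] -> levels [7 7 5 8]
Step 6: flows [3->0,3->1,3->2] -> levels [8 8 6 5]
Step 7: flows [0->3,1->3,2->3] -> levels [7 7 5 8]
  -> period-2 cycle (repeats step 5); tank 3 never drops to <=2
Tank 3 never reaches <=2 within 15 steps

Answer: -1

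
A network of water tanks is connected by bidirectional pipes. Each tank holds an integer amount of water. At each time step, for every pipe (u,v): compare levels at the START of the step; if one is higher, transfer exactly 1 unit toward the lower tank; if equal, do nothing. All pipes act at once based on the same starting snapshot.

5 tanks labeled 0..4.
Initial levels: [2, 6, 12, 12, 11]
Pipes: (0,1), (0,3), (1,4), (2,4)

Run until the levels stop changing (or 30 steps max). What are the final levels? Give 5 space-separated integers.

Answer: 9 8 8 8 10

Derivation:
Step 1: flows [1->0,3->0,4->1,2->4] -> levels [4 6 11 11 11]
Step 2: flows [1->0,3->0,4->1,2=4] -> levels [6 6 11 10 10]
Step 3: flows [0=1,3->0,4->1,2->4] -> levels [7 7 10 9 10]
Step 4: flows [0=1,3->0,4->1,2=4] -> levels [8 8 10 8 9]
Step 5: flows [0=1,0=3,4->1,2->4] -> levels [8 9 9 8 9]
Step 6: flows [1->0,0=3,1=4,2=4] -> levels [9 8 9 8 9]
Step 7: flows [0->1,0->3,4->1,2=4] -> levels [7 10 9 9 8]
Step 8: flows [1->0,3->0,1->4,2->4] -> levels [9 8 8 8 10]
Step 9: flows [0->1,0->3,4->1,4->2] -> levels [7 10 9 9 8]
  -> period-2 cycle: step 9 state = step 7 state; never stabilizes
  -> state at step 30: (30-7) mod 2 = 1, same as step 8 -> [9 8 8 8 10]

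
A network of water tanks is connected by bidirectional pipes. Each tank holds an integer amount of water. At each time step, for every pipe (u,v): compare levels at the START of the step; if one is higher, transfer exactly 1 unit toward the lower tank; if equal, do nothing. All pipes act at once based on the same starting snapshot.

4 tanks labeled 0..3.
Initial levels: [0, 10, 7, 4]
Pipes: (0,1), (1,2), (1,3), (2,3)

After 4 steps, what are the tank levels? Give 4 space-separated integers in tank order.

Step 1: flows [1->0,1->2,1->3,2->3] -> levels [1 7 7 6]
Step 2: flows [1->0,1=2,1->3,2->3] -> levels [2 5 6 8]
Step 3: flows [1->0,2->1,3->1,3->2] -> levels [3 6 6 6]
Step 4: flows [1->0,1=2,1=3,2=3] -> levels [4 5 6 6]

Answer: 4 5 6 6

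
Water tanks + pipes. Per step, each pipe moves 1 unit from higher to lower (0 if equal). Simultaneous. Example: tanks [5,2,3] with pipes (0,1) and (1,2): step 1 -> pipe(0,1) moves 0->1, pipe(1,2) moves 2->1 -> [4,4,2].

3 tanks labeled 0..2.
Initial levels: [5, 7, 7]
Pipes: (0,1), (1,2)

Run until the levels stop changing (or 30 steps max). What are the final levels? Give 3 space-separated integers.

Step 1: flows [1->0,1=2] -> levels [6 6 7]
Step 2: flows [0=1,2->1] -> levels [6 7 6]
Step 3: flows [1->0,1->2] -> levels [7 5 7]
Step 4: flows [0->1,2->1] -> levels [6 7 6]
  -> period-2 cycle: step 4 state = step 2 state; never stabilizes
  -> state at step 30: (30-2) mod 2 = 0, same as step 2 -> [6 7 6]

Answer: 6 7 6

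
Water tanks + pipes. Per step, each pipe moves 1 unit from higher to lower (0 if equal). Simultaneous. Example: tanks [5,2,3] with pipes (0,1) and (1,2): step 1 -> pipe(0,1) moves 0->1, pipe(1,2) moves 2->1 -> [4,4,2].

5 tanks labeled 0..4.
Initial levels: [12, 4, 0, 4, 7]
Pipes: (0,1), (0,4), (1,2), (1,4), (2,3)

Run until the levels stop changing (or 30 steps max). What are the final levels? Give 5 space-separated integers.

Step 1: flows [0->1,0->4,1->2,4->1,3->2] -> levels [10 5 2 3 7]
Step 2: flows [0->1,0->4,1->2,4->1,3->2] -> levels [8 6 4 2 7]
Step 3: flows [0->1,0->4,1->2,4->1,2->3] -> levels [6 7 4 3 7]
Step 4: flows [1->0,4->0,1->2,1=4,2->3] -> levels [8 5 4 4 6]
Step 5: flows [0->1,0->4,1->2,4->1,2=3] -> levels [6 6 5 4 6]
Step 6: flows [0=1,0=4,1->2,1=4,2->3] -> levels [6 5 5 5 6]
Step 7: flows [0->1,0=4,1=2,4->1,2=3] -> levels [5 7 5 5 5]
Step 8: flows [1->0,0=4,1->2,1->4,2=3] -> levels [6 4 6 5 6]
Step 9: flows [0->1,0=4,2->1,4->1,2->3] -> levels [5 7 4 6 5]
Step 10: flows [1->0,0=4,1->2,1->4,3->2] -> levels [6 4 6 5 6]
  -> period-2 cycle: step 10 state = step 8 state; never stabilizes
  -> state at step 30: (30-8) mod 2 = 0, same as step 8 -> [6 4 6 5 6]

Answer: 6 4 6 5 6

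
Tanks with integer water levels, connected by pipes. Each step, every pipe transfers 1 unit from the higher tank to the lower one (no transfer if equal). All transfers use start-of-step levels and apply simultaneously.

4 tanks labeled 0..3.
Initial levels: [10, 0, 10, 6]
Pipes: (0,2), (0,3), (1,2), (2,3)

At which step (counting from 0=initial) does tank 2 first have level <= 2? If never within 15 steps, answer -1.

Step 1: flows [0=2,0->3,2->1,2->3] -> levels [9 1 8 8]
Step 2: flows [0->2,0->3,2->1,2=3] -> levels [7 2 8 9]
Step 3: flows [2->0,3->0,2->1,3->2] -> levels [9 3 7 7]
Step 4: flows [0->2,0->3,2->1,2=3] -> levels [7 4 7 8]
Step 5: flows [0=2,3->0,2->1,3->2] -> levels [8 5 7 6]
Step 6: flows [0->2,0->3,2->1,2->3] -> levels [6 6 6 8]
Step 7: flows [0=2,3->0,1=2,3->2] -> levels [7 6 7 6]
Step 8: flows [0=2,0->3,2->1,2->3] -> levels [6 7 5 8]
Step 9: flows [0->2,3->0,1->2,3->2] -> levels [6 6 8 6]
Step 10: flows [2->0,0=3,2->1,2->3] -> levels [7 7 5 7]
Step 11: flows [0->2,0=3,1->2,3->2] -> levels [6 6 8 6]
  -> period-2 cycle (repeats step 9); tank 2 never drops to <=2
Tank 2 never reaches <=2 within 15 steps

Answer: -1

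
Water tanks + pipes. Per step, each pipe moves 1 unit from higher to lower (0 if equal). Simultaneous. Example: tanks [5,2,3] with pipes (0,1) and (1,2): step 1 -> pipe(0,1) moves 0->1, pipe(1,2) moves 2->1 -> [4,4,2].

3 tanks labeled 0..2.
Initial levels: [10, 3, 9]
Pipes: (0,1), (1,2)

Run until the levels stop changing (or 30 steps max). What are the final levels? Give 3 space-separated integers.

Answer: 8 6 8

Derivation:
Step 1: flows [0->1,2->1] -> levels [9 5 8]
Step 2: flows [0->1,2->1] -> levels [8 7 7]
Step 3: flows [0->1,1=2] -> levels [7 8 7]
Step 4: flows [1->0,1->2] -> levels [8 6 8]
Step 5: flows [0->1,2->1] -> levels [7 8 7]
  -> period-2 cycle: step 5 state = step 3 state; never stabilizes
  -> state at step 30: (30-3) mod 2 = 1, same as step 4 -> [8 6 8]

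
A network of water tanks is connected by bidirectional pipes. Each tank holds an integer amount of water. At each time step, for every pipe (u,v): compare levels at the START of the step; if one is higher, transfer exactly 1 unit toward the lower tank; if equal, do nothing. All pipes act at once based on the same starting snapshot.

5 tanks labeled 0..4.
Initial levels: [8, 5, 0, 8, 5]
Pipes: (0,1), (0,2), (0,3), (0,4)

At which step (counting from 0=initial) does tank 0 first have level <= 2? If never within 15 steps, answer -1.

Step 1: flows [0->1,0->2,0=3,0->4] -> levels [5 6 1 8 6]
Step 2: flows [1->0,0->2,3->0,4->0] -> levels [7 5 2 7 5]
Step 3: flows [0->1,0->2,0=3,0->4] -> levels [4 6 3 7 6]
Step 4: flows [1->0,0->2,3->0,4->0] -> levels [6 5 4 6 5]
Step 5: flows [0->1,0->2,0=3,0->4] -> levels [3 6 5 6 6]
Step 6: flows [1->0,2->0,3->0,4->0] -> levels [7 5 4 5 5]
Step 7: flows [0->1,0->2,0->3,0->4] -> levels [3 6 5 6 6]
  -> period-2 cycle (repeats step 5); tank 0 never drops to <=2
Tank 0 never reaches <=2 within 15 steps

Answer: -1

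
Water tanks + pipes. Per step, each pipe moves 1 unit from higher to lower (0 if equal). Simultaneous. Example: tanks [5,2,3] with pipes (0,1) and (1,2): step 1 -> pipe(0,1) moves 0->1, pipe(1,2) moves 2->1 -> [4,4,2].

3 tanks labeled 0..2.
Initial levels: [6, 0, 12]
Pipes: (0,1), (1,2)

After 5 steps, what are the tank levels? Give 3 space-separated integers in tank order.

Answer: 5 6 7

Derivation:
Step 1: flows [0->1,2->1] -> levels [5 2 11]
Step 2: flows [0->1,2->1] -> levels [4 4 10]
Step 3: flows [0=1,2->1] -> levels [4 5 9]
Step 4: flows [1->0,2->1] -> levels [5 5 8]
Step 5: flows [0=1,2->1] -> levels [5 6 7]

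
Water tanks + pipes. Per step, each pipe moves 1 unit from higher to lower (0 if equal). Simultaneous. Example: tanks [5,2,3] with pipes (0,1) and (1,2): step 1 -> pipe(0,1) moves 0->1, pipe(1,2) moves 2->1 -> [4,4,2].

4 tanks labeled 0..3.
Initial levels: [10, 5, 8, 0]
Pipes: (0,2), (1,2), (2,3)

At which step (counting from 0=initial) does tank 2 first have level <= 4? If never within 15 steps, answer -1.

Answer: -1

Derivation:
Step 1: flows [0->2,2->1,2->3] -> levels [9 6 7 1]
Step 2: flows [0->2,2->1,2->3] -> levels [8 7 6 2]
Step 3: flows [0->2,1->2,2->3] -> levels [7 6 7 3]
Step 4: flows [0=2,2->1,2->3] -> levels [7 7 5 4]
Step 5: flows [0->2,1->2,2->3] -> levels [6 6 6 5]
Step 6: flows [0=2,1=2,2->3] -> levels [6 6 5 6]
Step 7: flows [0->2,1->2,3->2] -> levels [5 5 8 5]
Step 8: flows [2->0,2->1,2->3] -> levels [6 6 5 6]
  -> period-2 cycle (repeats step 6); tank 2 never drops to <=4
Tank 2 never reaches <=4 within 15 steps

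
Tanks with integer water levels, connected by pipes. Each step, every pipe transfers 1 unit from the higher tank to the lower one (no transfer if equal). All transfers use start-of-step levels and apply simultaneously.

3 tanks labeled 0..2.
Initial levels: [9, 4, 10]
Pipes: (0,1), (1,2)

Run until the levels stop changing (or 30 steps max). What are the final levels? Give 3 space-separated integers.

Answer: 7 9 7

Derivation:
Step 1: flows [0->1,2->1] -> levels [8 6 9]
Step 2: flows [0->1,2->1] -> levels [7 8 8]
Step 3: flows [1->0,1=2] -> levels [8 7 8]
Step 4: flows [0->1,2->1] -> levels [7 9 7]
Step 5: flows [1->0,1->2] -> levels [8 7 8]
  -> period-2 cycle: step 5 state = step 3 state; never stabilizes
  -> state at step 30: (30-3) mod 2 = 1, same as step 4 -> [7 9 7]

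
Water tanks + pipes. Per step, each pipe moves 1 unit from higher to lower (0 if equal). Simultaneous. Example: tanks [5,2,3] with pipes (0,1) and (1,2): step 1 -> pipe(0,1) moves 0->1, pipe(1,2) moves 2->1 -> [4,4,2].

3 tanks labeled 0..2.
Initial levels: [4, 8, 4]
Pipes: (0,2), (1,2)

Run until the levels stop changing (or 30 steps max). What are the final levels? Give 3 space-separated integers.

Step 1: flows [0=2,1->2] -> levels [4 7 5]
Step 2: flows [2->0,1->2] -> levels [5 6 5]
Step 3: flows [0=2,1->2] -> levels [5 5 6]
Step 4: flows [2->0,2->1] -> levels [6 6 4]
Step 5: flows [0->2,1->2] -> levels [5 5 6]
  -> period-2 cycle: step 5 state = step 3 state; never stabilizes
  -> state at step 30: (30-3) mod 2 = 1, same as step 4 -> [6 6 4]

Answer: 6 6 4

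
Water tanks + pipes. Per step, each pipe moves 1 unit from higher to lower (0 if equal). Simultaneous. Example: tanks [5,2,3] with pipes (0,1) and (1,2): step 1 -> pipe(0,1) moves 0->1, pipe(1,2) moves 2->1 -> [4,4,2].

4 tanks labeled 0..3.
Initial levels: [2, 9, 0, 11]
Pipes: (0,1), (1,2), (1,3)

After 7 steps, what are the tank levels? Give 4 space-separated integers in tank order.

Step 1: flows [1->0,1->2,3->1] -> levels [3 8 1 10]
Step 2: flows [1->0,1->2,3->1] -> levels [4 7 2 9]
Step 3: flows [1->0,1->2,3->1] -> levels [5 6 3 8]
Step 4: flows [1->0,1->2,3->1] -> levels [6 5 4 7]
Step 5: flows [0->1,1->2,3->1] -> levels [5 6 5 6]
Step 6: flows [1->0,1->2,1=3] -> levels [6 4 6 6]
Step 7: flows [0->1,2->1,3->1] -> levels [5 7 5 5]

Answer: 5 7 5 5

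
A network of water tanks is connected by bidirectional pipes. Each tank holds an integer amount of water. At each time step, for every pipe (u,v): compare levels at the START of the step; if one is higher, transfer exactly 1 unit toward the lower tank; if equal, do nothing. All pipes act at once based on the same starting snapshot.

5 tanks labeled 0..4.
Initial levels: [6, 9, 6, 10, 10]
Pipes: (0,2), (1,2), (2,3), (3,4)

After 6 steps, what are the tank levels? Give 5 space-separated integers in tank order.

Answer: 9 9 6 9 8

Derivation:
Step 1: flows [0=2,1->2,3->2,3=4] -> levels [6 8 8 9 10]
Step 2: flows [2->0,1=2,3->2,4->3] -> levels [7 8 8 9 9]
Step 3: flows [2->0,1=2,3->2,3=4] -> levels [8 8 8 8 9]
Step 4: flows [0=2,1=2,2=3,4->3] -> levels [8 8 8 9 8]
Step 5: flows [0=2,1=2,3->2,3->4] -> levels [8 8 9 7 9]
Step 6: flows [2->0,2->1,2->3,4->3] -> levels [9 9 6 9 8]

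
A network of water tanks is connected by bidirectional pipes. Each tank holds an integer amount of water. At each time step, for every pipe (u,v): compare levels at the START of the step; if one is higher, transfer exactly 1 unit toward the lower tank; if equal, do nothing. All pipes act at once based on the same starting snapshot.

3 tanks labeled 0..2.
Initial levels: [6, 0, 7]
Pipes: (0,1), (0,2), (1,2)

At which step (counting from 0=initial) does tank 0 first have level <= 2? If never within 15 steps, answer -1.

Answer: -1

Derivation:
Step 1: flows [0->1,2->0,2->1] -> levels [6 2 5]
Step 2: flows [0->1,0->2,2->1] -> levels [4 4 5]
Step 3: flows [0=1,2->0,2->1] -> levels [5 5 3]
Step 4: flows [0=1,0->2,1->2] -> levels [4 4 5]
  -> period-2 cycle (repeats step 2); tank 0 never drops to <=2
Tank 0 never reaches <=2 within 15 steps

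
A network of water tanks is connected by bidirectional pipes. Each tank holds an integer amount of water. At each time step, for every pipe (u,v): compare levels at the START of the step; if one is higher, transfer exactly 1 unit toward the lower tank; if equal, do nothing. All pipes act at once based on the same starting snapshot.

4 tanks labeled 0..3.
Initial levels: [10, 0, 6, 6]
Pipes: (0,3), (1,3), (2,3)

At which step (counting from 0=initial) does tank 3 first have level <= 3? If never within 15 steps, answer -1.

Answer: -1

Derivation:
Step 1: flows [0->3,3->1,2=3] -> levels [9 1 6 6]
Step 2: flows [0->3,3->1,2=3] -> levels [8 2 6 6]
Step 3: flows [0->3,3->1,2=3] -> levels [7 3 6 6]
Step 4: flows [0->3,3->1,2=3] -> levels [6 4 6 6]
Step 5: flows [0=3,3->1,2=3] -> levels [6 5 6 5]
Step 6: flows [0->3,1=3,2->3] -> levels [5 5 5 7]
Step 7: flows [3->0,3->1,3->2] -> levels [6 6 6 4]
Step 8: flows [0->3,1->3,2->3] -> levels [5 5 5 7]
  -> period-2 cycle (repeats step 6); tank 3 never drops to <=3
Tank 3 never reaches <=3 within 15 steps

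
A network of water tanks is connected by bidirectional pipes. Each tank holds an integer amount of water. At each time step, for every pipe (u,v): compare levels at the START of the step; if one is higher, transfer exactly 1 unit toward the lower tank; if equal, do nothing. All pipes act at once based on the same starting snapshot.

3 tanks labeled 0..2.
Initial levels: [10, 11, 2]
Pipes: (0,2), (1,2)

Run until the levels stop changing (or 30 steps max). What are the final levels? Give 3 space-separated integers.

Answer: 8 8 7

Derivation:
Step 1: flows [0->2,1->2] -> levels [9 10 4]
Step 2: flows [0->2,1->2] -> levels [8 9 6]
Step 3: flows [0->2,1->2] -> levels [7 8 8]
Step 4: flows [2->0,1=2] -> levels [8 8 7]
Step 5: flows [0->2,1->2] -> levels [7 7 9]
Step 6: flows [2->0,2->1] -> levels [8 8 7]
  -> period-2 cycle: step 6 state = step 4 state; never stabilizes
  -> state at step 30: (30-4) mod 2 = 0, same as step 4 -> [8 8 7]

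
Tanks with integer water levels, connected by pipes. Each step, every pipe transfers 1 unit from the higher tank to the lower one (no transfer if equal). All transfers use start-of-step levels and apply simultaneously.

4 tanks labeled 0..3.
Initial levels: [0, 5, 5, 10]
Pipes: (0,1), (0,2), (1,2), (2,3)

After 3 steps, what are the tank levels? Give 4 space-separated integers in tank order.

Answer: 4 4 5 7

Derivation:
Step 1: flows [1->0,2->0,1=2,3->2] -> levels [2 4 5 9]
Step 2: flows [1->0,2->0,2->1,3->2] -> levels [4 4 4 8]
Step 3: flows [0=1,0=2,1=2,3->2] -> levels [4 4 5 7]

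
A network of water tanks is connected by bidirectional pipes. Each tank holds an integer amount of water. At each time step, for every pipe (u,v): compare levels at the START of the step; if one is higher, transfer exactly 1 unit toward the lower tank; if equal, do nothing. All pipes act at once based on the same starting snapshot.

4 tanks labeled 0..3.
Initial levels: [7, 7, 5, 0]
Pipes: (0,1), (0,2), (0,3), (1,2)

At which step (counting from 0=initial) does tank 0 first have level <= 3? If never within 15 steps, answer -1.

Answer: -1

Derivation:
Step 1: flows [0=1,0->2,0->3,1->2] -> levels [5 6 7 1]
Step 2: flows [1->0,2->0,0->3,2->1] -> levels [6 6 5 2]
Step 3: flows [0=1,0->2,0->3,1->2] -> levels [4 5 7 3]
Step 4: flows [1->0,2->0,0->3,2->1] -> levels [5 5 5 4]
Step 5: flows [0=1,0=2,0->3,1=2] -> levels [4 5 5 5]
Step 6: flows [1->0,2->0,3->0,1=2] -> levels [7 4 4 4]
Step 7: flows [0->1,0->2,0->3,1=2] -> levels [4 5 5 5]
  -> period-2 cycle (repeats step 5); tank 0 never drops to <=3
Tank 0 never reaches <=3 within 15 steps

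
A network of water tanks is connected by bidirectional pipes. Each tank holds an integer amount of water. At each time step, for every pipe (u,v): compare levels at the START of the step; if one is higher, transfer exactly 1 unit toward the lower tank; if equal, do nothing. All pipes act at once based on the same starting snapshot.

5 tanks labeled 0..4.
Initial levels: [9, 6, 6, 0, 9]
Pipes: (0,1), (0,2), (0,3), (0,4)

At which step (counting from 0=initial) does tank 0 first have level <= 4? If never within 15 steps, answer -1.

Step 1: flows [0->1,0->2,0->3,0=4] -> levels [6 7 7 1 9]
Step 2: flows [1->0,2->0,0->3,4->0] -> levels [8 6 6 2 8]
Step 3: flows [0->1,0->2,0->3,0=4] -> levels [5 7 7 3 8]
Step 4: flows [1->0,2->0,0->3,4->0] -> levels [7 6 6 4 7]
Step 5: flows [0->1,0->2,0->3,0=4] -> levels [4 7 7 5 7]
Tank 0 first reaches <=4 at step 5

Answer: 5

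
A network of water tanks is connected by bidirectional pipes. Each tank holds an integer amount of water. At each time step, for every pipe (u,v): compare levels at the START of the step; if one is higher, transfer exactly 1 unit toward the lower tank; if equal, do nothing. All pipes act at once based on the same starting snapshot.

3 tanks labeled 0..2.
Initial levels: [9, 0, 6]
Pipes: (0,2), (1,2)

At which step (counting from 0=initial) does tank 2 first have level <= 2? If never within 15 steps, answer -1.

Answer: -1

Derivation:
Step 1: flows [0->2,2->1] -> levels [8 1 6]
Step 2: flows [0->2,2->1] -> levels [7 2 6]
Step 3: flows [0->2,2->1] -> levels [6 3 6]
Step 4: flows [0=2,2->1] -> levels [6 4 5]
Step 5: flows [0->2,2->1] -> levels [5 5 5]
Step 6: flows [0=2,1=2] -> levels [5 5 5]
  -> stable; tank 2 stays at 5 > 2
Tank 2 never reaches <=2 within 15 steps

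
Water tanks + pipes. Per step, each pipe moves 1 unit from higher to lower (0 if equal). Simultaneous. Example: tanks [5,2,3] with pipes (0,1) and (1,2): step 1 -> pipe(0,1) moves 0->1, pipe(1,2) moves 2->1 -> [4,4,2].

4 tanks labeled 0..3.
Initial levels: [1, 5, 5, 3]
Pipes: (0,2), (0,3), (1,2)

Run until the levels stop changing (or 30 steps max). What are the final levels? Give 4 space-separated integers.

Answer: 2 3 5 4

Derivation:
Step 1: flows [2->0,3->0,1=2] -> levels [3 5 4 2]
Step 2: flows [2->0,0->3,1->2] -> levels [3 4 4 3]
Step 3: flows [2->0,0=3,1=2] -> levels [4 4 3 3]
Step 4: flows [0->2,0->3,1->2] -> levels [2 3 5 4]
Step 5: flows [2->0,3->0,2->1] -> levels [4 4 3 3]
  -> period-2 cycle: step 5 state = step 3 state; never stabilizes
  -> state at step 30: (30-3) mod 2 = 1, same as step 4 -> [2 3 5 4]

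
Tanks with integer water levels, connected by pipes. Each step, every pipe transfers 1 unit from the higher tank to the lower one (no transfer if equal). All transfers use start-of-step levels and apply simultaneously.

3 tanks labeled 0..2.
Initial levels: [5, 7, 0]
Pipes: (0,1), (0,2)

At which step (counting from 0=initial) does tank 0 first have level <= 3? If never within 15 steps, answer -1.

Step 1: flows [1->0,0->2] -> levels [5 6 1]
Step 2: flows [1->0,0->2] -> levels [5 5 2]
Step 3: flows [0=1,0->2] -> levels [4 5 3]
Step 4: flows [1->0,0->2] -> levels [4 4 4]
Step 5: flows [0=1,0=2] -> levels [4 4 4]
  -> stable; tank 0 stays at 4 > 3
Tank 0 never reaches <=3 within 15 steps

Answer: -1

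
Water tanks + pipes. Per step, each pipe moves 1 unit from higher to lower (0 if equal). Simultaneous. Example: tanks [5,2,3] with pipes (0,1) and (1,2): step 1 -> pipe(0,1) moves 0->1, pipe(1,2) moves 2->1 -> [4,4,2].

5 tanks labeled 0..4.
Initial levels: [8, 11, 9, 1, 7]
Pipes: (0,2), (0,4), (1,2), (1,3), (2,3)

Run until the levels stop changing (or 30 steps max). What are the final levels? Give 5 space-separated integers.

Answer: 7 6 9 6 8

Derivation:
Step 1: flows [2->0,0->4,1->2,1->3,2->3] -> levels [8 9 8 3 8]
Step 2: flows [0=2,0=4,1->2,1->3,2->3] -> levels [8 7 8 5 8]
Step 3: flows [0=2,0=4,2->1,1->3,2->3] -> levels [8 7 6 7 8]
Step 4: flows [0->2,0=4,1->2,1=3,3->2] -> levels [7 6 9 6 8]
Step 5: flows [2->0,4->0,2->1,1=3,2->3] -> levels [9 7 6 7 7]
Step 6: flows [0->2,0->4,1->2,1=3,3->2] -> levels [7 6 9 6 8]
  -> period-2 cycle: step 6 state = step 4 state; never stabilizes
  -> state at step 30: (30-4) mod 2 = 0, same as step 4 -> [7 6 9 6 8]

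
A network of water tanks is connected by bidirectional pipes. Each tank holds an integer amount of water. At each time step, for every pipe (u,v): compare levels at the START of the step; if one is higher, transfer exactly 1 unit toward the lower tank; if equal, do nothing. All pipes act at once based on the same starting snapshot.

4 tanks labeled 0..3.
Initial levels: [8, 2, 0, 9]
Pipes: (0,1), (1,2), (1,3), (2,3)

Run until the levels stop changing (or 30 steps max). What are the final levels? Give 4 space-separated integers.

Step 1: flows [0->1,1->2,3->1,3->2] -> levels [7 3 2 7]
Step 2: flows [0->1,1->2,3->1,3->2] -> levels [6 4 4 5]
Step 3: flows [0->1,1=2,3->1,3->2] -> levels [5 6 5 3]
Step 4: flows [1->0,1->2,1->3,2->3] -> levels [6 3 5 5]
Step 5: flows [0->1,2->1,3->1,2=3] -> levels [5 6 4 4]
Step 6: flows [1->0,1->2,1->3,2=3] -> levels [6 3 5 5]
  -> period-2 cycle: step 6 state = step 4 state; never stabilizes
  -> state at step 30: (30-4) mod 2 = 0, same as step 4 -> [6 3 5 5]

Answer: 6 3 5 5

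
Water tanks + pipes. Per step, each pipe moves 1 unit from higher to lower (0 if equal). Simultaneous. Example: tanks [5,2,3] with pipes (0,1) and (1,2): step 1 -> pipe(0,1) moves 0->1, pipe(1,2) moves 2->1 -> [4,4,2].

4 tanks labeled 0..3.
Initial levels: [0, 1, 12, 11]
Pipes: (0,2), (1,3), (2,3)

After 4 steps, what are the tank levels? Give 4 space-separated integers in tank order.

Answer: 4 5 8 7

Derivation:
Step 1: flows [2->0,3->1,2->3] -> levels [1 2 10 11]
Step 2: flows [2->0,3->1,3->2] -> levels [2 3 10 9]
Step 3: flows [2->0,3->1,2->3] -> levels [3 4 8 9]
Step 4: flows [2->0,3->1,3->2] -> levels [4 5 8 7]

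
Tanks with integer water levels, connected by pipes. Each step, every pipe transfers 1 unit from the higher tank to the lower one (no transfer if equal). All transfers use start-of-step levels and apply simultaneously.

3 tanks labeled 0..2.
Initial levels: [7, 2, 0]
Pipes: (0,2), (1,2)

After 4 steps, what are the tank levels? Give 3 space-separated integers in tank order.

Step 1: flows [0->2,1->2] -> levels [6 1 2]
Step 2: flows [0->2,2->1] -> levels [5 2 2]
Step 3: flows [0->2,1=2] -> levels [4 2 3]
Step 4: flows [0->2,2->1] -> levels [3 3 3]

Answer: 3 3 3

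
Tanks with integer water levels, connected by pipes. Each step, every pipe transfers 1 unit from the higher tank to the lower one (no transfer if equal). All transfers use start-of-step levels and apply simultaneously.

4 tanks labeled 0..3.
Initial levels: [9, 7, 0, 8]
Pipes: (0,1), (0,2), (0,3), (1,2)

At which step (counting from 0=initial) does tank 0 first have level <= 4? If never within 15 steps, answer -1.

Step 1: flows [0->1,0->2,0->3,1->2] -> levels [6 7 2 9]
Step 2: flows [1->0,0->2,3->0,1->2] -> levels [7 5 4 8]
Step 3: flows [0->1,0->2,3->0,1->2] -> levels [6 5 6 7]
Step 4: flows [0->1,0=2,3->0,2->1] -> levels [6 7 5 6]
Step 5: flows [1->0,0->2,0=3,1->2] -> levels [6 5 7 6]
Step 6: flows [0->1,2->0,0=3,2->1] -> levels [6 7 5 6]
  -> period-2 cycle (repeats step 4); tank 0 never drops to <=4
Tank 0 never reaches <=4 within 15 steps

Answer: -1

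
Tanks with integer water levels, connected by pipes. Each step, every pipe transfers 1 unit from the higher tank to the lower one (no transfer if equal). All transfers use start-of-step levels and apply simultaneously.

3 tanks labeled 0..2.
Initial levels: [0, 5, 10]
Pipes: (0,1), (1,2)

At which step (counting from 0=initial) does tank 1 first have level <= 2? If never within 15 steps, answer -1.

Answer: -1

Derivation:
Step 1: flows [1->0,2->1] -> levels [1 5 9]
Step 2: flows [1->0,2->1] -> levels [2 5 8]
Step 3: flows [1->0,2->1] -> levels [3 5 7]
Step 4: flows [1->0,2->1] -> levels [4 5 6]
Step 5: flows [1->0,2->1] -> levels [5 5 5]
Step 6: flows [0=1,1=2] -> levels [5 5 5]
  -> stable; tank 1 stays at 5 > 2
Tank 1 never reaches <=2 within 15 steps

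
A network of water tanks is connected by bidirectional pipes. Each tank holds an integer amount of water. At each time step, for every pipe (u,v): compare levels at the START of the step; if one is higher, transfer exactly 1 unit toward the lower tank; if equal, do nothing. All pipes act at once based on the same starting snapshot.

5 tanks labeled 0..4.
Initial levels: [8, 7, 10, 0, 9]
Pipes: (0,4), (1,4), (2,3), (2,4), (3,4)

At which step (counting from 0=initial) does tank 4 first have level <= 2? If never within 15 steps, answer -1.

Step 1: flows [4->0,4->1,2->3,2->4,4->3] -> levels [9 8 8 2 7]
Step 2: flows [0->4,1->4,2->3,2->4,4->3] -> levels [8 7 6 4 9]
Step 3: flows [4->0,4->1,2->3,4->2,4->3] -> levels [9 8 6 6 5]
Step 4: flows [0->4,1->4,2=3,2->4,3->4] -> levels [8 7 5 5 9]
Step 5: flows [4->0,4->1,2=3,4->2,4->3] -> levels [9 8 6 6 5]
  -> period-2 cycle (repeats step 3); tank 4 never drops to <=2
Tank 4 never reaches <=2 within 15 steps

Answer: -1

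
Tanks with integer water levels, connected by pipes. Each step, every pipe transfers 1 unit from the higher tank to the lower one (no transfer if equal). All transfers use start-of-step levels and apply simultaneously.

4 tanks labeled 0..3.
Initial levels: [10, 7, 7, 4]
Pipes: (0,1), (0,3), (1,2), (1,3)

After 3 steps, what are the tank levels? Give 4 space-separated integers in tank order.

Step 1: flows [0->1,0->3,1=2,1->3] -> levels [8 7 7 6]
Step 2: flows [0->1,0->3,1=2,1->3] -> levels [6 7 7 8]
Step 3: flows [1->0,3->0,1=2,3->1] -> levels [8 7 7 6]

Answer: 8 7 7 6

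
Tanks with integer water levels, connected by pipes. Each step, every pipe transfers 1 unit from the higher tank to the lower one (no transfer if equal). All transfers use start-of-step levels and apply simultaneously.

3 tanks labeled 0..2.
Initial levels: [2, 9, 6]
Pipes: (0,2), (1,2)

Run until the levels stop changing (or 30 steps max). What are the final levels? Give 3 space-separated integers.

Step 1: flows [2->0,1->2] -> levels [3 8 6]
Step 2: flows [2->0,1->2] -> levels [4 7 6]
Step 3: flows [2->0,1->2] -> levels [5 6 6]
Step 4: flows [2->0,1=2] -> levels [6 6 5]
Step 5: flows [0->2,1->2] -> levels [5 5 7]
Step 6: flows [2->0,2->1] -> levels [6 6 5]
  -> period-2 cycle: step 6 state = step 4 state; never stabilizes
  -> state at step 30: (30-4) mod 2 = 0, same as step 4 -> [6 6 5]

Answer: 6 6 5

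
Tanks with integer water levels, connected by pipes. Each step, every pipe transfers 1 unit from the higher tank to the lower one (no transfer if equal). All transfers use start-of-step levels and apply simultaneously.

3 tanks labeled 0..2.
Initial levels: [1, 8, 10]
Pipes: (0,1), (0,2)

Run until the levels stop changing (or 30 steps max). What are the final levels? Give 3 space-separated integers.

Step 1: flows [1->0,2->0] -> levels [3 7 9]
Step 2: flows [1->0,2->0] -> levels [5 6 8]
Step 3: flows [1->0,2->0] -> levels [7 5 7]
Step 4: flows [0->1,0=2] -> levels [6 6 7]
Step 5: flows [0=1,2->0] -> levels [7 6 6]
Step 6: flows [0->1,0->2] -> levels [5 7 7]
Step 7: flows [1->0,2->0] -> levels [7 6 6]
  -> period-2 cycle: step 7 state = step 5 state; never stabilizes
  -> state at step 30: (30-5) mod 2 = 1, same as step 6 -> [5 7 7]

Answer: 5 7 7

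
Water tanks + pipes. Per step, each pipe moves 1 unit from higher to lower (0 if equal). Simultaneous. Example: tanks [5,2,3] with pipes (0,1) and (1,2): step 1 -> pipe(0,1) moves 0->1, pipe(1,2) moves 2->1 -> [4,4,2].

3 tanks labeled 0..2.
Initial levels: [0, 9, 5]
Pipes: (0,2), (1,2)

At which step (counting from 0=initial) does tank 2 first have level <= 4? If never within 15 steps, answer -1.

Answer: 5

Derivation:
Step 1: flows [2->0,1->2] -> levels [1 8 5]
Step 2: flows [2->0,1->2] -> levels [2 7 5]
Step 3: flows [2->0,1->2] -> levels [3 6 5]
Step 4: flows [2->0,1->2] -> levels [4 5 5]
Step 5: flows [2->0,1=2] -> levels [5 5 4]
Tank 2 first reaches <=4 at step 5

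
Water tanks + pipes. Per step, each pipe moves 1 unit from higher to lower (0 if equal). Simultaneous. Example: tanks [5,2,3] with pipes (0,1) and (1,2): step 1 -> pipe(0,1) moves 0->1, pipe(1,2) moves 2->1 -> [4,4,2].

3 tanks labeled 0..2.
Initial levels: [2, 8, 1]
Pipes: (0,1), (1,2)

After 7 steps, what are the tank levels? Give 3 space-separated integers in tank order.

Step 1: flows [1->0,1->2] -> levels [3 6 2]
Step 2: flows [1->0,1->2] -> levels [4 4 3]
Step 3: flows [0=1,1->2] -> levels [4 3 4]
Step 4: flows [0->1,2->1] -> levels [3 5 3]
Step 5: flows [1->0,1->2] -> levels [4 3 4]
  -> period-2 cycle: step 5 state = step 3 state
  -> state at step 7: (7-3) mod 2 = 0, same as step 3 -> [4 3 4]

Answer: 4 3 4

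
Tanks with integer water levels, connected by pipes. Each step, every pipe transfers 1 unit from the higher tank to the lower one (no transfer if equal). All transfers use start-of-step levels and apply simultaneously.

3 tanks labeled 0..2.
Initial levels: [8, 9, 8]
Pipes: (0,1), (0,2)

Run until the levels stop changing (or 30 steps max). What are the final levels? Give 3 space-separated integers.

Answer: 7 9 9

Derivation:
Step 1: flows [1->0,0=2] -> levels [9 8 8]
Step 2: flows [0->1,0->2] -> levels [7 9 9]
Step 3: flows [1->0,2->0] -> levels [9 8 8]
  -> period-2 cycle: step 3 state = step 1 state; never stabilizes
  -> state at step 30: (30-1) mod 2 = 1, same as step 2 -> [7 9 9]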